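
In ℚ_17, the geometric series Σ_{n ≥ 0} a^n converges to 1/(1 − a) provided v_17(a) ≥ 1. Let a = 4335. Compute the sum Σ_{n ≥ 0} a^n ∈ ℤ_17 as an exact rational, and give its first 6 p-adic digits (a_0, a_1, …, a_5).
Σ a^n = 1/(1 − a) = -1/4334;  first 6 digits = (1, 0, 15, 0, 4, 13)

v_17(a) = 2 ≥ 1, so the series converges in ℤ_17 to 1/(1 − a) = 1/(1 − 4335) = -1/4334. Expand this rational in ℤ_17: compute digits iteratively via d_i = x_i mod 17, x_{i+1} = (x_i − d_i)/17. The first 6 digits are (1, 0, 15, 0, 4, 13).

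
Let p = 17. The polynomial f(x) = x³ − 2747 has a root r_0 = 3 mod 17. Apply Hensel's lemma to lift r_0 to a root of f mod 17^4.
r_3 = 75704 (mod 83521)

Hensel: r_{i+1} = r_i − f(r_i)/f′(r_i) mod 17^{i+2}, where f′(x) = 3x². Iterate:
  r_0 = 3 (mod 17)
  r_1 = 275 (mod 289)
  r_2 = 2009 (mod 4913)
  r_3 = 75704 (mod 83521)
Final: r = 75704 with f(r) ≡ 0 mod 17^4.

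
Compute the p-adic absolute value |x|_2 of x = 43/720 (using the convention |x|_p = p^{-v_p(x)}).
|43/720|_2 = 16

Step 1 — compute v_2(x) by factoring powers of 2 out of the numerator and denominator: v_2(43/720) = -4. Step 2 — apply |x|_p = p^{-v_p(x)} = 2^{4} = 16.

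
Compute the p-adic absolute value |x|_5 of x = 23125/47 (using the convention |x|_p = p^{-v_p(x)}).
|23125/47|_5 = 1/625

Step 1 — compute v_5(x) by factoring powers of 5 out of the numerator and denominator: v_5(23125/47) = 4. Step 2 — apply |x|_p = p^{-v_p(x)} = 5^{-4} = 1/625.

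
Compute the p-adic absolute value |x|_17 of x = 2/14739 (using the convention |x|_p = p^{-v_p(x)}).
|2/14739|_17 = 4913

Step 1 — compute v_17(x) by factoring powers of 17 out of the numerator and denominator: v_17(2/14739) = -3. Step 2 — apply |x|_p = p^{-v_p(x)} = 17^{3} = 4913.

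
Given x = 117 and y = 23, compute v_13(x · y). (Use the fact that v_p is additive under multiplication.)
v_13(2691) = 1

v_p(x) = 1 (factor: 117 = 13^1 · 9); v_p(y) = 0 (factor: 23 = 13^0 · 23). Additivity: v_p(xy) = v_p(x) + v_p(y) = 1 + 0 = 1. (Direct check: xy = 2691 = 13^1 · (207).)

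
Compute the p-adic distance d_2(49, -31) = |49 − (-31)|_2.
d_2(49, -31) = 1/16

Step 1 — x − y = 49 − (-31) = 80. Step 2 — v_2(80) = 4 (factor: 80 = (2^4 · 5); the sign does not affect v_p). Step 3 — |x − y|_2 = 2^{-4} = 1/16.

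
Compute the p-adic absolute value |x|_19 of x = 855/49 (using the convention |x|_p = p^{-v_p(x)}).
|855/49|_19 = 1/19

Step 1 — compute v_19(x) by factoring powers of 19 out of the numerator and denominator: v_19(855/49) = 1. Step 2 — apply |x|_p = p^{-v_p(x)} = 19^{-1} = 1/19.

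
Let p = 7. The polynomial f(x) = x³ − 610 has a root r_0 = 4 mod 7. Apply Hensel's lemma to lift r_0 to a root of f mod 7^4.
r_3 = 732 (mod 2401)

Hensel: r_{i+1} = r_i − f(r_i)/f′(r_i) mod 7^{i+2}, where f′(x) = 3x². Iterate:
  r_0 = 4 (mod 7)
  r_1 = 46 (mod 49)
  r_2 = 46 (mod 343)
  r_3 = 732 (mod 2401)
Final: r = 732 with f(r) ≡ 0 mod 7^4.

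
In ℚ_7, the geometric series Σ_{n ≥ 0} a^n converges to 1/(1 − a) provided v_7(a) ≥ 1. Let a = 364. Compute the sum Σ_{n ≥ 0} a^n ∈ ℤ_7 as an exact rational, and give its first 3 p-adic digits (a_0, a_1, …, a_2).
Σ a^n = 1/(1 − a) = -1/363;  first 3 digits = (1, 3, 2)

v_7(a) = 1 ≥ 1, so the series converges in ℤ_7 to 1/(1 − a) = 1/(1 − 364) = -1/363. Expand this rational in ℤ_7: compute digits iteratively via d_i = x_i mod 7, x_{i+1} = (x_i − d_i)/7. The first 3 digits are (1, 3, 2).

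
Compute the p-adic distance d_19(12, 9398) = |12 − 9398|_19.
d_19(12, 9398) = 1/361

Step 1 — x − y = 12 − 9398 = -9386. Step 2 — v_19(-9386) = 2 (factor: -9386 = −(19^2 · 26); the sign does not affect v_p). Step 3 — |x − y|_19 = 19^{-2} = 1/361.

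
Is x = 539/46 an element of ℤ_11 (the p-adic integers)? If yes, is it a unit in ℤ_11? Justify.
x ∈ ℤ_11 but not a unit; v_11(x) = 1 > 0

ℤ_11 = {x ∈ ℚ_11 : v_11(x) ≥ 0} and ℤ_11^× = {x ∈ ℤ_11 : v_11(x) = 0}. Here v_11(539/46) = v_11(num) − v_11(den) = 1; compare against these criteria.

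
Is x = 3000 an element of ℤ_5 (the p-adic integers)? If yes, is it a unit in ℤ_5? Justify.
x ∈ ℤ_5 but not a unit; v_5(x) = 3 > 0

ℤ_5 = {x ∈ ℚ_5 : v_5(x) ≥ 0} and ℤ_5^× = {x ∈ ℤ_5 : v_5(x) = 0}. Here v_5(3000) = v_5(num) − v_5(den) = 3; compare against these criteria.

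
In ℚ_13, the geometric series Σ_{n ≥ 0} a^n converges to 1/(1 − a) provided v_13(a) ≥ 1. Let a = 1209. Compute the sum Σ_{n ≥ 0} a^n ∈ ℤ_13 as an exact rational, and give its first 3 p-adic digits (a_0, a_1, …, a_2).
Σ a^n = 1/(1 − a) = -1/1208;  first 3 digits = (1, 2, 11)

v_13(a) = 1 ≥ 1, so the series converges in ℤ_13 to 1/(1 − a) = 1/(1 − 1209) = -1/1208. Expand this rational in ℤ_13: compute digits iteratively via d_i = x_i mod 13, x_{i+1} = (x_i − d_i)/13. The first 3 digits are (1, 2, 11).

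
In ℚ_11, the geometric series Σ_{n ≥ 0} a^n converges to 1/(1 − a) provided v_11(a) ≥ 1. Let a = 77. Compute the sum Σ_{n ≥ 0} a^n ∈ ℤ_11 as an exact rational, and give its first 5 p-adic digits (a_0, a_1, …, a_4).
Σ a^n = 1/(1 − a) = -1/76;  first 5 digits = (1, 7, 5, 6, 1)

v_11(a) = 1 ≥ 1, so the series converges in ℤ_11 to 1/(1 − a) = 1/(1 − 77) = -1/76. Expand this rational in ℤ_11: compute digits iteratively via d_i = x_i mod 11, x_{i+1} = (x_i − d_i)/11. The first 5 digits are (1, 7, 5, 6, 1).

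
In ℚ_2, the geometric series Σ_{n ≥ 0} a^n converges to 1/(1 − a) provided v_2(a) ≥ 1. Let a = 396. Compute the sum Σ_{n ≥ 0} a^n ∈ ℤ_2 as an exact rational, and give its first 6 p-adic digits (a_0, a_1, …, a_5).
Σ a^n = 1/(1 − a) = -1/395;  first 6 digits = (1, 0, 1, 1, 1, 0)

v_2(a) = 2 ≥ 1, so the series converges in ℤ_2 to 1/(1 − a) = 1/(1 − 396) = -1/395. Expand this rational in ℤ_2: compute digits iteratively via d_i = x_i mod 2, x_{i+1} = (x_i − d_i)/2. The first 6 digits are (1, 0, 1, 1, 1, 0).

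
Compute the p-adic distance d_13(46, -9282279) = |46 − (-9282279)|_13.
d_13(46, -9282279) = 1/371293

Step 1 — x − y = 46 − (-9282279) = 9282325. Step 2 — v_13(9282325) = 5 (factor: 9282325 = (13^5 · 25); the sign does not affect v_p). Step 3 — |x − y|_13 = 13^{-5} = 1/371293.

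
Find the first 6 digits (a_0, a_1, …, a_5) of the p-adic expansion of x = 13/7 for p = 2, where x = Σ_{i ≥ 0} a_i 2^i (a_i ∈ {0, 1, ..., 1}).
(a_0, …, a_5) = (1, 1, 0, 1, 0, 0)

v_2(13/7) = 0 (numerator and denominator both coprime to 2), so x ∈ ℤ_2^×. Compute digits iteratively via a_i = x_i mod 2, x_{i+1} = (x_i − a_i)/2, with x_0 = x:
  x_0 = 13/7;  a_0 = 1;  x_1 = (x_0 − 1)/2 = 3/7
  x_1 = 3/7;  a_1 = 1;  x_2 = (x_1 − 1)/2 = -2/7
  x_2 = -2/7;  a_2 = 0;  x_3 = (x_2 − 0)/2 = -1/7
  x_3 = -1/7;  a_3 = 1;  x_4 = (x_3 − 1)/2 = -4/7
  x_4 = -4/7;  a_4 = 0;  x_5 = (x_4 − 0)/2 = -2/7
  x_5 = -2/7;  a_5 = 0;  x_6 = (x_5 − 0)/2 = -1/7
Digits: (1, 1, 0, 1, 0, 0).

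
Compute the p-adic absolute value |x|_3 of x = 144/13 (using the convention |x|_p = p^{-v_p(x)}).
|144/13|_3 = 1/9

Step 1 — compute v_3(x) by factoring powers of 3 out of the numerator and denominator: v_3(144/13) = 2. Step 2 — apply |x|_p = p^{-v_p(x)} = 3^{-2} = 1/9.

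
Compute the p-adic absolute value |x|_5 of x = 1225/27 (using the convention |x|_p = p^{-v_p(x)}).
|1225/27|_5 = 1/25

Step 1 — compute v_5(x) by factoring powers of 5 out of the numerator and denominator: v_5(1225/27) = 2. Step 2 — apply |x|_p = p^{-v_p(x)} = 5^{-2} = 1/25.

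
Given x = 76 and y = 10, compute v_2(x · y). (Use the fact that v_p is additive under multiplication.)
v_2(760) = 3

v_p(x) = 2 (factor: 76 = 2^2 · 19); v_p(y) = 1 (factor: 10 = 2^1 · 5). Additivity: v_p(xy) = v_p(x) + v_p(y) = 2 + 1 = 3. (Direct check: xy = 760 = 2^3 · (95).)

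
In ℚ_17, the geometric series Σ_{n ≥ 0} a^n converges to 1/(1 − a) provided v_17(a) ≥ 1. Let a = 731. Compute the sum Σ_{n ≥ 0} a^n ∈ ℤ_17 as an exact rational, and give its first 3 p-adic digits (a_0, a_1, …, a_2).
Σ a^n = 1/(1 − a) = -1/730;  first 3 digits = (1, 9, 15)

v_17(a) = 1 ≥ 1, so the series converges in ℤ_17 to 1/(1 − a) = 1/(1 − 731) = -1/730. Expand this rational in ℤ_17: compute digits iteratively via d_i = x_i mod 17, x_{i+1} = (x_i − d_i)/17. The first 3 digits are (1, 9, 15).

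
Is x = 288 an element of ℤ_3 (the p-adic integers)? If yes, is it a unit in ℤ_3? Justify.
x ∈ ℤ_3 but not a unit; v_3(x) = 2 > 0

ℤ_3 = {x ∈ ℚ_3 : v_3(x) ≥ 0} and ℤ_3^× = {x ∈ ℤ_3 : v_3(x) = 0}. Here v_3(288) = v_3(num) − v_3(den) = 2; compare against these criteria.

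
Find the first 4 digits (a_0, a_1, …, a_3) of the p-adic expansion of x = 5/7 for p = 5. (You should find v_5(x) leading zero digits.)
(a_0, …, a_3) = (0, 3, 3, 0)

v_5(5/7) = 1, so a_0 = ... = a_0 = 0. Factor out: x = 5^1 · u with u = 1/7 a unit in ℤ_5. Expand u iteratively via a_{v+i} = u_i mod 5, u_{i+1} = (u_i − a_{v+i})/5:
  u_0 = 1/7;  a_1 = 3;  u_1 = (u_0 − 3)/5 = -4/7
  u_1 = -4/7;  a_2 = 3;  u_2 = (u_1 − 3)/5 = -5/7
  u_2 = -5/7;  a_3 = 0;  u_3 = (u_2 − 0)/5 = -1/7
Digits: (0, 3, 3, 0).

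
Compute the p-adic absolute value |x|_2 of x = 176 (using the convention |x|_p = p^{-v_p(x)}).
|176|_2 = 1/16

Step 1 — compute v_2(x) by factoring powers of 2 out of the numerator and denominator: v_2(176) = 4. Step 2 — apply |x|_p = p^{-v_p(x)} = 2^{-4} = 1/16.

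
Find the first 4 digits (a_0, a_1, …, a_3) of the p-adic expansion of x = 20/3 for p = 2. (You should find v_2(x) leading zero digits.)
(a_0, …, a_3) = (0, 0, 1, 1)

v_2(20/3) = 2, so a_0 = ... = a_1 = 0. Factor out: x = 2^2 · u with u = 5/3 a unit in ℤ_2. Expand u iteratively via a_{v+i} = u_i mod 2, u_{i+1} = (u_i − a_{v+i})/2:
  u_0 = 5/3;  a_2 = 1;  u_1 = (u_0 − 1)/2 = 1/3
  u_1 = 1/3;  a_3 = 1;  u_2 = (u_1 − 1)/2 = -1/3
Digits: (0, 0, 1, 1).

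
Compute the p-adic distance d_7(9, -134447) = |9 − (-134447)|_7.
d_7(9, -134447) = 1/16807

Step 1 — x − y = 9 − (-134447) = 134456. Step 2 — v_7(134456) = 5 (factor: 134456 = (7^5 · 8); the sign does not affect v_p). Step 3 — |x − y|_7 = 7^{-5} = 1/16807.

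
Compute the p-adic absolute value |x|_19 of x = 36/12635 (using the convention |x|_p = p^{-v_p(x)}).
|36/12635|_19 = 361

Step 1 — compute v_19(x) by factoring powers of 19 out of the numerator and denominator: v_19(36/12635) = -2. Step 2 — apply |x|_p = p^{-v_p(x)} = 19^{2} = 361.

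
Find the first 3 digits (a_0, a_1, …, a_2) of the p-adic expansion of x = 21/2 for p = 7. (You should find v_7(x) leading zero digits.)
(a_0, …, a_2) = (0, 5, 3)

v_7(21/2) = 1, so a_0 = ... = a_0 = 0. Factor out: x = 7^1 · u with u = 3/2 a unit in ℤ_7. Expand u iteratively via a_{v+i} = u_i mod 7, u_{i+1} = (u_i − a_{v+i})/7:
  u_0 = 3/2;  a_1 = 5;  u_1 = (u_0 − 5)/7 = -1/2
  u_1 = -1/2;  a_2 = 3;  u_2 = (u_1 − 3)/7 = -1/2
Digits: (0, 5, 3).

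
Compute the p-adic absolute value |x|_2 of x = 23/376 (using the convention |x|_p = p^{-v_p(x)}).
|23/376|_2 = 8

Step 1 — compute v_2(x) by factoring powers of 2 out of the numerator and denominator: v_2(23/376) = -3. Step 2 — apply |x|_p = p^{-v_p(x)} = 2^{3} = 8.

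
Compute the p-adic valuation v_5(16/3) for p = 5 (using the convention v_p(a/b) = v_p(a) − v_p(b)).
v_5(16/3) = 0

Factor powers of 5 from the numerator and denominator of the reduced fraction: 16 = 5^0 · 16 and 3 = 5^0 · 3. Apply v_p(a/b) = v_p(a) − v_p(b): v_5(16/3) = 0 − 0 = 0.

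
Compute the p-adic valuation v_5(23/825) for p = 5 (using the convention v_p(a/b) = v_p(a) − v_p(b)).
v_5(23/825) = -2

Factor powers of 5 from the numerator and denominator of the reduced fraction: 23 = 5^0 · 23 and 825 = 5^2 · 33. Apply v_p(a/b) = v_p(a) − v_p(b): v_5(23/825) = 0 − 2 = -2.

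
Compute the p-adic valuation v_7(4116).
v_7(4116) = 3

v_7(n) is the largest exponent k such that 7^k divides n. Factor out: 4116 = 7^3 · 12. (Sign doesn't affect v_p.) So v_7(4116) = 3.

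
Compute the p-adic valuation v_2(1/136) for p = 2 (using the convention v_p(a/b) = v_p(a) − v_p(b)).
v_2(1/136) = -3

Factor powers of 2 from the numerator and denominator of the reduced fraction: 1 = 2^0 · 1 and 136 = 2^3 · 17. Apply v_p(a/b) = v_p(a) − v_p(b): v_2(1/136) = 0 − 3 = -3.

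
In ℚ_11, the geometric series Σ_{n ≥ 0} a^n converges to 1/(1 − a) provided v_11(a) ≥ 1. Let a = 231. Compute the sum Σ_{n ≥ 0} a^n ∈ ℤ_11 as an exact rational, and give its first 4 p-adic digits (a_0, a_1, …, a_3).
Σ a^n = 1/(1 − a) = -1/230;  first 4 digits = (1, 10, 2, 6)

v_11(a) = 1 ≥ 1, so the series converges in ℤ_11 to 1/(1 − a) = 1/(1 − 231) = -1/230. Expand this rational in ℤ_11: compute digits iteratively via d_i = x_i mod 11, x_{i+1} = (x_i − d_i)/11. The first 4 digits are (1, 10, 2, 6).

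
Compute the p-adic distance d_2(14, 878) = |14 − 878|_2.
d_2(14, 878) = 1/32

Step 1 — x − y = 14 − 878 = -864. Step 2 — v_2(-864) = 5 (factor: -864 = −(2^5 · 27); the sign does not affect v_p). Step 3 — |x − y|_2 = 2^{-5} = 1/32.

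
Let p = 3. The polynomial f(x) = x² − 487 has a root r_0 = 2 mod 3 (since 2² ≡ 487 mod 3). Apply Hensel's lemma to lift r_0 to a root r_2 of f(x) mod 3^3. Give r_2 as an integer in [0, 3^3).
r_2 = 26 (mod 27)

Hensel's recurrence: r_{i+1} = r_i − f(r_i)·(f′(r_i))^{-1} mod 3^{i+2}, with f′(x) = 2x. Iterate:
  r_0 = 2 (mod 3)
  r_1 = 8 (mod 9)
  r_2 = 26 (mod 27)
Final: r_2 = 26, and one checks f(r_2) ≡ 0 mod 3^3.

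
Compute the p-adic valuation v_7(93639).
v_7(93639) = 4

v_7(n) is the largest exponent k such that 7^k divides n. Factor out: 93639 = 7^4 · 39. (Sign doesn't affect v_p.) So v_7(93639) = 4.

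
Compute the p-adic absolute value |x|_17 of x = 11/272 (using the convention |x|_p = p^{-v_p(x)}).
|11/272|_17 = 17

Step 1 — compute v_17(x) by factoring powers of 17 out of the numerator and denominator: v_17(11/272) = -1. Step 2 — apply |x|_p = p^{-v_p(x)} = 17^{1} = 17.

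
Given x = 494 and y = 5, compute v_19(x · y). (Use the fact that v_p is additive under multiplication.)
v_19(2470) = 1

v_p(x) = 1 (factor: 494 = 19^1 · 26); v_p(y) = 0 (factor: 5 = 19^0 · 5). Additivity: v_p(xy) = v_p(x) + v_p(y) = 1 + 0 = 1. (Direct check: xy = 2470 = 19^1 · (130).)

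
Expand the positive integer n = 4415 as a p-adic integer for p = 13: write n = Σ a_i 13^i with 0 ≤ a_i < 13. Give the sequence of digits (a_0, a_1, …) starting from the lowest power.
(a_0, a_1, …) = (8, 1, 0, 2)

Repeated division by 13 gives the digits low-to-high: 4415 = 8 + 1·13^1 + 2·13^3. Digit sequence: (8, 1, 0, 2).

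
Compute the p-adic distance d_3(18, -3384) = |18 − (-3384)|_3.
d_3(18, -3384) = 1/243

Step 1 — x − y = 18 − (-3384) = 3402. Step 2 — v_3(3402) = 5 (factor: 3402 = (3^5 · 14); the sign does not affect v_p). Step 3 — |x − y|_3 = 3^{-5} = 1/243.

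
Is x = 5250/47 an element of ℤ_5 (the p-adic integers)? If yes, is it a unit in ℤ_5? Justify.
x ∈ ℤ_5 but not a unit; v_5(x) = 3 > 0

ℤ_5 = {x ∈ ℚ_5 : v_5(x) ≥ 0} and ℤ_5^× = {x ∈ ℤ_5 : v_5(x) = 0}. Here v_5(5250/47) = v_5(num) − v_5(den) = 3; compare against these criteria.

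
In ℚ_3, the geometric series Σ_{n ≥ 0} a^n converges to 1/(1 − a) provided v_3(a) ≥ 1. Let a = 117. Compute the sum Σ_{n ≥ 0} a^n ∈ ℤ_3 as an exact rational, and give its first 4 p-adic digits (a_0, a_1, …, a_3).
Σ a^n = 1/(1 − a) = -1/116;  first 4 digits = (1, 0, 1, 1)

v_3(a) = 2 ≥ 1, so the series converges in ℤ_3 to 1/(1 − a) = 1/(1 − 117) = -1/116. Expand this rational in ℤ_3: compute digits iteratively via d_i = x_i mod 3, x_{i+1} = (x_i − d_i)/3. The first 4 digits are (1, 0, 1, 1).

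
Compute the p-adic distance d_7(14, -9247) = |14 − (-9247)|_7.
d_7(14, -9247) = 1/343

Step 1 — x − y = 14 − (-9247) = 9261. Step 2 — v_7(9261) = 3 (factor: 9261 = (7^3 · 27); the sign does not affect v_p). Step 3 — |x − y|_7 = 7^{-3} = 1/343.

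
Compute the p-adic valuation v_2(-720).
v_2(-720) = 4

v_2(n) is the largest exponent k such that 2^k divides n. Factor out: -720 = -2^4 · 45. (Sign doesn't affect v_p.) So v_2(-720) = 4.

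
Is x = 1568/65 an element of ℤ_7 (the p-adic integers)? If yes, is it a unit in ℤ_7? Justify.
x ∈ ℤ_7 but not a unit; v_7(x) = 2 > 0

ℤ_7 = {x ∈ ℚ_7 : v_7(x) ≥ 0} and ℤ_7^× = {x ∈ ℤ_7 : v_7(x) = 0}. Here v_7(1568/65) = v_7(num) − v_7(den) = 2; compare against these criteria.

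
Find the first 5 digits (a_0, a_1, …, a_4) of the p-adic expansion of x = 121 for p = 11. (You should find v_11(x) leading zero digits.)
(a_0, …, a_4) = (0, 0, 1, 0, 0)

v_11(121) = 2, so a_0 = ... = a_1 = 0. Factor out: x = 11^2 · u with u = 1 a unit in ℤ_11. Expand u iteratively via a_{v+i} = u_i mod 11, u_{i+1} = (u_i − a_{v+i})/11:
  u_0 = 1;  a_2 = 1;  u_1 = (u_0 − 1)/11 = 0
  u_1 = 0;  a_3 = 0;  u_2 = (u_1 − 0)/11 = 0
  u_2 = 0;  a_4 = 0;  u_3 = (u_2 − 0)/11 = 0
Digits: (0, 0, 1, 0, 0).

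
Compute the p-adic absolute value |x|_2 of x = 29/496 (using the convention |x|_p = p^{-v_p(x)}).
|29/496|_2 = 16

Step 1 — compute v_2(x) by factoring powers of 2 out of the numerator and denominator: v_2(29/496) = -4. Step 2 — apply |x|_p = p^{-v_p(x)} = 2^{4} = 16.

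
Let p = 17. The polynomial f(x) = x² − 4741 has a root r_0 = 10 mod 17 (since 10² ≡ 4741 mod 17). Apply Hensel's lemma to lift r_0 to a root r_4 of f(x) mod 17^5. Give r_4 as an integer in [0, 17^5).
r_4 = 857286 (mod 1419857)

Hensel's recurrence: r_{i+1} = r_i − f(r_i)·(f′(r_i))^{-1} mod 17^{i+2}, with f′(x) = 2x. Iterate:
  r_0 = 10 (mod 17)
  r_1 = 112 (mod 289)
  r_2 = 2424 (mod 4913)
  r_3 = 22076 (mod 83521)
  r_4 = 857286 (mod 1419857)
Final: r_4 = 857286, and one checks f(r_4) ≡ 0 mod 17^5.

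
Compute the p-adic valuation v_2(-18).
v_2(-18) = 1

v_2(n) is the largest exponent k such that 2^k divides n. Factor out: -18 = -2^1 · 9. (Sign doesn't affect v_p.) So v_2(-18) = 1.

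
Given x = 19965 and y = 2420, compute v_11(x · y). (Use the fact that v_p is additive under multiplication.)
v_11(48315300) = 5

v_p(x) = 3 (factor: 19965 = 11^3 · 15); v_p(y) = 2 (factor: 2420 = 11^2 · 20). Additivity: v_p(xy) = v_p(x) + v_p(y) = 3 + 2 = 5. (Direct check: xy = 48315300 = 11^5 · (300).)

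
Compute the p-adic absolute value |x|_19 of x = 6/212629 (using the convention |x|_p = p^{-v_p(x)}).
|6/212629|_19 = 6859

Step 1 — compute v_19(x) by factoring powers of 19 out of the numerator and denominator: v_19(6/212629) = -3. Step 2 — apply |x|_p = p^{-v_p(x)} = 19^{3} = 6859.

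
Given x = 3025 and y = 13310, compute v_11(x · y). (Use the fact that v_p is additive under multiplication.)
v_11(40262750) = 5

v_p(x) = 2 (factor: 3025 = 11^2 · 25); v_p(y) = 3 (factor: 13310 = 11^3 · 10). Additivity: v_p(xy) = v_p(x) + v_p(y) = 2 + 3 = 5. (Direct check: xy = 40262750 = 11^5 · (250).)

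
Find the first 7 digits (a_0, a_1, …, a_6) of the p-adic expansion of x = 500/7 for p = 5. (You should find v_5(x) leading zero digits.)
(a_0, …, a_6) = (0, 0, 0, 2, 4, 2, 3)

v_5(500/7) = 3, so a_0 = ... = a_2 = 0. Factor out: x = 5^3 · u with u = 4/7 a unit in ℤ_5. Expand u iteratively via a_{v+i} = u_i mod 5, u_{i+1} = (u_i − a_{v+i})/5:
  u_0 = 4/7;  a_3 = 2;  u_1 = (u_0 − 2)/5 = -2/7
  u_1 = -2/7;  a_4 = 4;  u_2 = (u_1 − 4)/5 = -6/7
  u_2 = -6/7;  a_5 = 2;  u_3 = (u_2 − 2)/5 = -4/7
  u_3 = -4/7;  a_6 = 3;  u_4 = (u_3 − 3)/5 = -5/7
Digits: (0, 0, 0, 2, 4, 2, 3).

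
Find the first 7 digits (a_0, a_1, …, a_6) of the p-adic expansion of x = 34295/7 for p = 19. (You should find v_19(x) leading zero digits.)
(a_0, …, a_6) = (0, 0, 0, 17, 10, 13, 2)

v_19(34295/7) = 3, so a_0 = ... = a_2 = 0. Factor out: x = 19^3 · u with u = 5/7 a unit in ℤ_19. Expand u iteratively via a_{v+i} = u_i mod 19, u_{i+1} = (u_i − a_{v+i})/19:
  u_0 = 5/7;  a_3 = 17;  u_1 = (u_0 − 17)/19 = -6/7
  u_1 = -6/7;  a_4 = 10;  u_2 = (u_1 − 10)/19 = -4/7
  u_2 = -4/7;  a_5 = 13;  u_3 = (u_2 − 13)/19 = -5/7
  u_3 = -5/7;  a_6 = 2;  u_4 = (u_3 − 2)/19 = -1/7
Digits: (0, 0, 0, 17, 10, 13, 2).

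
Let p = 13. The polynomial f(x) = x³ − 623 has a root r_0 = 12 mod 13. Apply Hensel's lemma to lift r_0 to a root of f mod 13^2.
r_1 = 38 (mod 169)

Hensel: r_{i+1} = r_i − f(r_i)/f′(r_i) mod 13^{i+2}, where f′(x) = 3x². Iterate:
  r_0 = 12 (mod 13)
  r_1 = 38 (mod 169)
Final: r = 38 with f(r) ≡ 0 mod 13^2.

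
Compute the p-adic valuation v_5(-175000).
v_5(-175000) = 5

v_5(n) is the largest exponent k such that 5^k divides n. Factor out: -175000 = -5^5 · 56. (Sign doesn't affect v_p.) So v_5(-175000) = 5.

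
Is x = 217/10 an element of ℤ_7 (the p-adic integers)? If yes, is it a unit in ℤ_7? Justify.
x ∈ ℤ_7 but not a unit; v_7(x) = 1 > 0

ℤ_7 = {x ∈ ℚ_7 : v_7(x) ≥ 0} and ℤ_7^× = {x ∈ ℤ_7 : v_7(x) = 0}. Here v_7(217/10) = v_7(num) − v_7(den) = 1; compare against these criteria.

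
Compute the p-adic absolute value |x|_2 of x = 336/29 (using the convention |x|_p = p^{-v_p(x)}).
|336/29|_2 = 1/16

Step 1 — compute v_2(x) by factoring powers of 2 out of the numerator and denominator: v_2(336/29) = 4. Step 2 — apply |x|_p = p^{-v_p(x)} = 2^{-4} = 1/16.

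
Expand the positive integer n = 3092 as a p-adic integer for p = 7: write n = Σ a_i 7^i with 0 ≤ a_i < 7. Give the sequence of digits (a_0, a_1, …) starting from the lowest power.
(a_0, a_1, …) = (5, 0, 0, 2, 1)

Repeated division by 7 gives the digits low-to-high: 3092 = 5 + 2·7^3 + 1·7^4. Digit sequence: (5, 0, 0, 2, 1).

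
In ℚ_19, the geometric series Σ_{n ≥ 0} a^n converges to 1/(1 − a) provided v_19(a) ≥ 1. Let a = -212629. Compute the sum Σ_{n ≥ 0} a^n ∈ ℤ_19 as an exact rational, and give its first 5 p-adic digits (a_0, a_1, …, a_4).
Σ a^n = 1/(1 − a) = 1/212630;  first 5 digits = (1, 0, 0, 7, 17)

v_19(a) = 3 ≥ 1, so the series converges in ℤ_19 to 1/(1 − a) = 1/(1 − (-212629)) = 1/212630. Expand this rational in ℤ_19: compute digits iteratively via d_i = x_i mod 19, x_{i+1} = (x_i − d_i)/19. The first 5 digits are (1, 0, 0, 7, 17).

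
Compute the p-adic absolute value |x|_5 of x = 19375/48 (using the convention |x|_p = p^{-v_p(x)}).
|19375/48|_5 = 1/625

Step 1 — compute v_5(x) by factoring powers of 5 out of the numerator and denominator: v_5(19375/48) = 4. Step 2 — apply |x|_p = p^{-v_p(x)} = 5^{-4} = 1/625.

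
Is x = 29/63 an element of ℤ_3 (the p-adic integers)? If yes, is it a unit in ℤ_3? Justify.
x ∉ ℤ_3 (v_3(x) = -2 < 0)

ℤ_3 = {x ∈ ℚ_3 : v_3(x) ≥ 0} and ℤ_3^× = {x ∈ ℤ_3 : v_3(x) = 0}. Here v_3(29/63) = v_3(num) − v_3(den) = -2; compare against these criteria.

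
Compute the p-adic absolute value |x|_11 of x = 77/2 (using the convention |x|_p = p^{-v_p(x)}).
|77/2|_11 = 1/11

Step 1 — compute v_11(x) by factoring powers of 11 out of the numerator and denominator: v_11(77/2) = 1. Step 2 — apply |x|_p = p^{-v_p(x)} = 11^{-1} = 1/11.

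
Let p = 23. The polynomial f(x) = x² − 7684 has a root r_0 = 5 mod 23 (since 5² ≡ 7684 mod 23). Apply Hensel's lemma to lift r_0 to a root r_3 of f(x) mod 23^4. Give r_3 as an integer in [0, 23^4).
r_3 = 83771 (mod 279841)

Hensel's recurrence: r_{i+1} = r_i − f(r_i)·(f′(r_i))^{-1} mod 23^{i+2}, with f′(x) = 2x. Iterate:
  r_0 = 5 (mod 23)
  r_1 = 189 (mod 529)
  r_2 = 10769 (mod 12167)
  r_3 = 83771 (mod 279841)
Final: r_3 = 83771, and one checks f(r_3) ≡ 0 mod 23^4.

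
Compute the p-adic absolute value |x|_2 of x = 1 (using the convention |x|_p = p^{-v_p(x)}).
|1|_2 = 1

Step 1 — compute v_2(x) by factoring powers of 2 out of the numerator and denominator: v_2(1) = 0. Step 2 — apply |x|_p = p^{-v_p(x)} = 2^{0} = 1.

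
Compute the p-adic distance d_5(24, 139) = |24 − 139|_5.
d_5(24, 139) = 1/5

Step 1 — x − y = 24 − 139 = -115. Step 2 — v_5(-115) = 1 (factor: -115 = −(5^1 · 23); the sign does not affect v_p). Step 3 — |x − y|_5 = 5^{-1} = 1/5.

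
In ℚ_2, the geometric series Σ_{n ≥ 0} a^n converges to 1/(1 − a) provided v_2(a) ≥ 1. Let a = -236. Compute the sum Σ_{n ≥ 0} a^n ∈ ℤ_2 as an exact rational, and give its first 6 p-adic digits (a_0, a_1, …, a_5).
Σ a^n = 1/(1 − a) = 1/237;  first 6 digits = (1, 0, 1, 0, 0, 1)

v_2(a) = 2 ≥ 1, so the series converges in ℤ_2 to 1/(1 − a) = 1/(1 − (-236)) = 1/237. Expand this rational in ℤ_2: compute digits iteratively via d_i = x_i mod 2, x_{i+1} = (x_i − d_i)/2. The first 6 digits are (1, 0, 1, 0, 0, 1).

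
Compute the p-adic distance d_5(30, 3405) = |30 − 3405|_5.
d_5(30, 3405) = 1/125

Step 1 — x − y = 30 − 3405 = -3375. Step 2 — v_5(-3375) = 3 (factor: -3375 = −(5^3 · 27); the sign does not affect v_p). Step 3 — |x − y|_5 = 5^{-3} = 1/125.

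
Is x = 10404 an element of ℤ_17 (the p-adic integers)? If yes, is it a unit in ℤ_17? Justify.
x ∈ ℤ_17 but not a unit; v_17(x) = 2 > 0

ℤ_17 = {x ∈ ℚ_17 : v_17(x) ≥ 0} and ℤ_17^× = {x ∈ ℤ_17 : v_17(x) = 0}. Here v_17(10404) = v_17(num) − v_17(den) = 2; compare against these criteria.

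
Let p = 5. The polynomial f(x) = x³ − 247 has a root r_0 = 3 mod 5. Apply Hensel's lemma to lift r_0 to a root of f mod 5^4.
r_3 = 538 (mod 625)

Hensel: r_{i+1} = r_i − f(r_i)/f′(r_i) mod 5^{i+2}, where f′(x) = 3x². Iterate:
  r_0 = 3 (mod 5)
  r_1 = 13 (mod 25)
  r_2 = 38 (mod 125)
  r_3 = 538 (mod 625)
Final: r = 538 with f(r) ≡ 0 mod 5^4.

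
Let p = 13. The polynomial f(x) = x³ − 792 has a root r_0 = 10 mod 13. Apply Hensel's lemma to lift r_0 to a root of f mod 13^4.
r_3 = 9773 (mod 28561)

Hensel: r_{i+1} = r_i − f(r_i)/f′(r_i) mod 13^{i+2}, where f′(x) = 3x². Iterate:
  r_0 = 10 (mod 13)
  r_1 = 140 (mod 169)
  r_2 = 985 (mod 2197)
  r_3 = 9773 (mod 28561)
Final: r = 9773 with f(r) ≡ 0 mod 13^4.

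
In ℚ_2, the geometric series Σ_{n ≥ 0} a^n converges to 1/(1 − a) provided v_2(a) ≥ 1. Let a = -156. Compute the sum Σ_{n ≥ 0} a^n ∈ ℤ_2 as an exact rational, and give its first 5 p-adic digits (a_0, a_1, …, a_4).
Σ a^n = 1/(1 − a) = 1/157;  first 5 digits = (1, 0, 1, 0, 1)

v_2(a) = 2 ≥ 1, so the series converges in ℤ_2 to 1/(1 − a) = 1/(1 − (-156)) = 1/157. Expand this rational in ℤ_2: compute digits iteratively via d_i = x_i mod 2, x_{i+1} = (x_i − d_i)/2. The first 5 digits are (1, 0, 1, 0, 1).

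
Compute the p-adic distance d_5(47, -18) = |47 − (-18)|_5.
d_5(47, -18) = 1/5

Step 1 — x − y = 47 − (-18) = 65. Step 2 — v_5(65) = 1 (factor: 65 = (5^1 · 13); the sign does not affect v_p). Step 3 — |x − y|_5 = 5^{-1} = 1/5.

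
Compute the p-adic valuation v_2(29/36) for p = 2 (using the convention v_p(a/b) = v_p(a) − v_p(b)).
v_2(29/36) = -2

Factor powers of 2 from the numerator and denominator of the reduced fraction: 29 = 2^0 · 29 and 36 = 2^2 · 9. Apply v_p(a/b) = v_p(a) − v_p(b): v_2(29/36) = 0 − 2 = -2.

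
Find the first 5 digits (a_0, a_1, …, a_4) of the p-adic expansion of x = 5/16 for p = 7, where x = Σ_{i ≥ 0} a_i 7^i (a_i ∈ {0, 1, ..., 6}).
(a_0, …, a_4) = (6, 4, 5, 4, 5)

v_7(5/16) = 0 (numerator and denominator both coprime to 7), so x ∈ ℤ_7^×. Compute digits iteratively via a_i = x_i mod 7, x_{i+1} = (x_i − a_i)/7, with x_0 = x:
  x_0 = 5/16;  a_0 = 6;  x_1 = (x_0 − 6)/7 = -13/16
  x_1 = -13/16;  a_1 = 4;  x_2 = (x_1 − 4)/7 = -11/16
  x_2 = -11/16;  a_2 = 5;  x_3 = (x_2 − 5)/7 = -13/16
  x_3 = -13/16;  a_3 = 4;  x_4 = (x_3 − 4)/7 = -11/16
  x_4 = -11/16;  a_4 = 5;  x_5 = (x_4 − 5)/7 = -13/16
Digits: (6, 4, 5, 4, 5).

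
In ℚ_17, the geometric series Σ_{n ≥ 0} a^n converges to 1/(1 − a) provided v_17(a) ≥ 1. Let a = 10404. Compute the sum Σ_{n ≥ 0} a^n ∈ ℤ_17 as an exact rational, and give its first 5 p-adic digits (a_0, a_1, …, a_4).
Σ a^n = 1/(1 − a) = -1/10403;  first 5 digits = (1, 0, 2, 2, 4)

v_17(a) = 2 ≥ 1, so the series converges in ℤ_17 to 1/(1 − a) = 1/(1 − 10404) = -1/10403. Expand this rational in ℤ_17: compute digits iteratively via d_i = x_i mod 17, x_{i+1} = (x_i − d_i)/17. The first 5 digits are (1, 0, 2, 2, 4).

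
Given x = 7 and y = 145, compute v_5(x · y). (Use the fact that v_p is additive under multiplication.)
v_5(1015) = 1

v_p(x) = 0 (factor: 7 = 5^0 · 7); v_p(y) = 1 (factor: 145 = 5^1 · 29). Additivity: v_p(xy) = v_p(x) + v_p(y) = 0 + 1 = 1. (Direct check: xy = 1015 = 5^1 · (203).)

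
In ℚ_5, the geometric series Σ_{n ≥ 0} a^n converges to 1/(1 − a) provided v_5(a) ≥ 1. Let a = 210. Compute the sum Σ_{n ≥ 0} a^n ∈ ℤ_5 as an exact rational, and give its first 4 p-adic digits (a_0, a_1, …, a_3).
Σ a^n = 1/(1 − a) = -1/209;  first 4 digits = (1, 2, 2, 2)

v_5(a) = 1 ≥ 1, so the series converges in ℤ_5 to 1/(1 − a) = 1/(1 − 210) = -1/209. Expand this rational in ℤ_5: compute digits iteratively via d_i = x_i mod 5, x_{i+1} = (x_i − d_i)/5. The first 4 digits are (1, 2, 2, 2).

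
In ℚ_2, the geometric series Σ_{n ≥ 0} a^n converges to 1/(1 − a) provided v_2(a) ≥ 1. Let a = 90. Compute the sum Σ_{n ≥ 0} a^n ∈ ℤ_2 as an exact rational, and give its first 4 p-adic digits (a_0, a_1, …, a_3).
Σ a^n = 1/(1 − a) = -1/89;  first 4 digits = (1, 1, 1, 0)

v_2(a) = 1 ≥ 1, so the series converges in ℤ_2 to 1/(1 − a) = 1/(1 − 90) = -1/89. Expand this rational in ℤ_2: compute digits iteratively via d_i = x_i mod 2, x_{i+1} = (x_i − d_i)/2. The first 4 digits are (1, 1, 1, 0).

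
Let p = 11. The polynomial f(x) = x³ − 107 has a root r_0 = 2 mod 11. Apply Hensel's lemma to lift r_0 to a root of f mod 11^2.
r_1 = 101 (mod 121)

Hensel: r_{i+1} = r_i − f(r_i)/f′(r_i) mod 11^{i+2}, where f′(x) = 3x². Iterate:
  r_0 = 2 (mod 11)
  r_1 = 101 (mod 121)
Final: r = 101 with f(r) ≡ 0 mod 11^2.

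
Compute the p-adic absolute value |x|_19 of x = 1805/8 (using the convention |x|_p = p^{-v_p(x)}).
|1805/8|_19 = 1/361

Step 1 — compute v_19(x) by factoring powers of 19 out of the numerator and denominator: v_19(1805/8) = 2. Step 2 — apply |x|_p = p^{-v_p(x)} = 19^{-2} = 1/361.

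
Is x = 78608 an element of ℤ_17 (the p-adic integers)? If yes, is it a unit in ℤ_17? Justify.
x ∈ ℤ_17 but not a unit; v_17(x) = 3 > 0

ℤ_17 = {x ∈ ℚ_17 : v_17(x) ≥ 0} and ℤ_17^× = {x ∈ ℤ_17 : v_17(x) = 0}. Here v_17(78608) = v_17(num) − v_17(den) = 3; compare against these criteria.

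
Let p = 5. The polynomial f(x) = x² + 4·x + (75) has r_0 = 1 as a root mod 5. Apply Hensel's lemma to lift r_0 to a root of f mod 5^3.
r_2 = 46 (mod 125)

Hensel: r_{i+1} = r_i − f(r_i)·(f′(r_i))^{-1} mod 5^{i+2}, f′(x) = 2x + 4. Iterate:
  r_0 = 1 (mod 5)
  r_1 = 21 (mod 25)
  r_2 = 46 (mod 125)
Final: r = 46 satisfies f(r) ≡ 0 mod 5^3.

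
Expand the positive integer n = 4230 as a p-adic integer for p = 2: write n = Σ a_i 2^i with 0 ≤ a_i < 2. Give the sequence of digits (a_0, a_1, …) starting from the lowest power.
(a_0, a_1, …) = (0, 1, 1, 0, 0, 0, 0, 1, 0, 0, 0, 0, 1)

Repeated division by 2 gives the digits low-to-high: 4230 = 1·2^1 + 1·2^2 + 1·2^7 + 1·2^12. Digit sequence: (0, 1, 1, 0, 0, 0, 0, 1, 0, 0, 0, 0, 1).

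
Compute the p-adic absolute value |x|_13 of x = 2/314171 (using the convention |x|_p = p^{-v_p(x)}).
|2/314171|_13 = 28561

Step 1 — compute v_13(x) by factoring powers of 13 out of the numerator and denominator: v_13(2/314171) = -4. Step 2 — apply |x|_p = p^{-v_p(x)} = 13^{4} = 28561.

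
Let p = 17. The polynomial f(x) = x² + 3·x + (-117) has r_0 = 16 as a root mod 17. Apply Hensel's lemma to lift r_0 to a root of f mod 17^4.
r_3 = 15435 (mod 83521)

Hensel: r_{i+1} = r_i − f(r_i)·(f′(r_i))^{-1} mod 17^{i+2}, f′(x) = 2x + 3. Iterate:
  r_0 = 16 (mod 17)
  r_1 = 118 (mod 289)
  r_2 = 696 (mod 4913)
  r_3 = 15435 (mod 83521)
Final: r = 15435 satisfies f(r) ≡ 0 mod 17^4.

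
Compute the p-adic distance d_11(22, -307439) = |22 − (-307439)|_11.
d_11(22, -307439) = 1/14641

Step 1 — x − y = 22 − (-307439) = 307461. Step 2 — v_11(307461) = 4 (factor: 307461 = (11^4 · 21); the sign does not affect v_p). Step 3 — |x − y|_11 = 11^{-4} = 1/14641.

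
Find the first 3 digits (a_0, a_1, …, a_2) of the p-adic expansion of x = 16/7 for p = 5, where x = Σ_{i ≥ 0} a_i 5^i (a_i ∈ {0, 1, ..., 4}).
(a_0, …, a_2) = (3, 2, 1)

v_5(16/7) = 0 (numerator and denominator both coprime to 5), so x ∈ ℤ_5^×. Compute digits iteratively via a_i = x_i mod 5, x_{i+1} = (x_i − a_i)/5, with x_0 = x:
  x_0 = 16/7;  a_0 = 3;  x_1 = (x_0 − 3)/5 = -1/7
  x_1 = -1/7;  a_1 = 2;  x_2 = (x_1 − 2)/5 = -3/7
  x_2 = -3/7;  a_2 = 1;  x_3 = (x_2 − 1)/5 = -2/7
Digits: (3, 2, 1).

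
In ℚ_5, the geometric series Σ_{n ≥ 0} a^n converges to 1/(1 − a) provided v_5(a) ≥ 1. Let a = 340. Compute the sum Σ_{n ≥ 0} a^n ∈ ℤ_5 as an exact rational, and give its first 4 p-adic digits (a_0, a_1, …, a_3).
Σ a^n = 1/(1 − a) = -1/339;  first 4 digits = (1, 3, 2, 4)

v_5(a) = 1 ≥ 1, so the series converges in ℤ_5 to 1/(1 − a) = 1/(1 − 340) = -1/339. Expand this rational in ℤ_5: compute digits iteratively via d_i = x_i mod 5, x_{i+1} = (x_i − d_i)/5. The first 4 digits are (1, 3, 2, 4).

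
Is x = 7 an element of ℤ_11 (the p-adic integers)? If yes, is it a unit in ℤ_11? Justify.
x ∈ ℤ_11^× (unit); v_11(x) = 0

ℤ_11 = {x ∈ ℚ_11 : v_11(x) ≥ 0} and ℤ_11^× = {x ∈ ℤ_11 : v_11(x) = 0}. Here v_11(7) = v_11(num) − v_11(den) = 0; compare against these criteria.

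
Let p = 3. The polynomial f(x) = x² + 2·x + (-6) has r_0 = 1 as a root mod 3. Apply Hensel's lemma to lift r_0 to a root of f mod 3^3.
r_2 = 13 (mod 27)

Hensel: r_{i+1} = r_i − f(r_i)·(f′(r_i))^{-1} mod 3^{i+2}, f′(x) = 2x + 2. Iterate:
  r_0 = 1 (mod 3)
  r_1 = 4 (mod 9)
  r_2 = 13 (mod 27)
Final: r = 13 satisfies f(r) ≡ 0 mod 3^3.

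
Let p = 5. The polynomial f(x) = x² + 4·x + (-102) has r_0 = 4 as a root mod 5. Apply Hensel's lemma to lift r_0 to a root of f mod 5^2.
r_1 = 14 (mod 25)

Hensel: r_{i+1} = r_i − f(r_i)·(f′(r_i))^{-1} mod 5^{i+2}, f′(x) = 2x + 4. Iterate:
  r_0 = 4 (mod 5)
  r_1 = 14 (mod 25)
Final: r = 14 satisfies f(r) ≡ 0 mod 5^2.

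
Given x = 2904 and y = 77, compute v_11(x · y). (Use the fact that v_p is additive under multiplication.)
v_11(223608) = 3

v_p(x) = 2 (factor: 2904 = 11^2 · 24); v_p(y) = 1 (factor: 77 = 11^1 · 7). Additivity: v_p(xy) = v_p(x) + v_p(y) = 2 + 1 = 3. (Direct check: xy = 223608 = 11^3 · (168).)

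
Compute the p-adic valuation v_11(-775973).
v_11(-775973) = 4

v_11(n) is the largest exponent k such that 11^k divides n. Factor out: -775973 = -11^4 · 53. (Sign doesn't affect v_p.) So v_11(-775973) = 4.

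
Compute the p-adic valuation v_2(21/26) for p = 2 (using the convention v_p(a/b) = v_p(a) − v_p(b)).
v_2(21/26) = -1

Factor powers of 2 from the numerator and denominator of the reduced fraction: 21 = 2^0 · 21 and 26 = 2^1 · 13. Apply v_p(a/b) = v_p(a) − v_p(b): v_2(21/26) = 0 − 1 = -1.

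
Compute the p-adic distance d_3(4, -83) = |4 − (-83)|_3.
d_3(4, -83) = 1/3

Step 1 — x − y = 4 − (-83) = 87. Step 2 — v_3(87) = 1 (factor: 87 = (3^1 · 29); the sign does not affect v_p). Step 3 — |x − y|_3 = 3^{-1} = 1/3.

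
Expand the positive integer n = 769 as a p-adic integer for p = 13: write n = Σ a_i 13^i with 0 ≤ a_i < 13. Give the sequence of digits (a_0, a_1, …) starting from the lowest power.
(a_0, a_1, …) = (2, 7, 4)

Repeated division by 13 gives the digits low-to-high: 769 = 2 + 7·13^1 + 4·13^2. Digit sequence: (2, 7, 4).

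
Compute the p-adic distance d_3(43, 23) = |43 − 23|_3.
d_3(43, 23) = 1

Step 1 — x − y = 43 − 23 = 20. Step 2 — v_3(20) = 0 (factor: 20 = (3^0 · 20); the sign does not affect v_p). Step 3 — |x − y|_3 = 3^{0} = 1.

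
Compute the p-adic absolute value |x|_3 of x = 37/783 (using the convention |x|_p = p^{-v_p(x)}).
|37/783|_3 = 27

Step 1 — compute v_3(x) by factoring powers of 3 out of the numerator and denominator: v_3(37/783) = -3. Step 2 — apply |x|_p = p^{-v_p(x)} = 3^{3} = 27.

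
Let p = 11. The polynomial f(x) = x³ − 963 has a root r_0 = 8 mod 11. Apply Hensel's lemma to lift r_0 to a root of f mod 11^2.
r_1 = 74 (mod 121)

Hensel: r_{i+1} = r_i − f(r_i)/f′(r_i) mod 11^{i+2}, where f′(x) = 3x². Iterate:
  r_0 = 8 (mod 11)
  r_1 = 74 (mod 121)
Final: r = 74 with f(r) ≡ 0 mod 11^2.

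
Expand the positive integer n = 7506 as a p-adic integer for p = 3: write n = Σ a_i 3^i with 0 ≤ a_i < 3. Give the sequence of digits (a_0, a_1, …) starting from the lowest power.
(a_0, a_1, …) = (0, 0, 0, 2, 2, 0, 1, 0, 1)

Repeated division by 3 gives the digits low-to-high: 7506 = 2·3^3 + 2·3^4 + 1·3^6 + 1·3^8. Digit sequence: (0, 0, 0, 2, 2, 0, 1, 0, 1).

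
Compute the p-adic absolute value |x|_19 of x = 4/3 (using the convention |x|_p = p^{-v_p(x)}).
|4/3|_19 = 1

Step 1 — compute v_19(x) by factoring powers of 19 out of the numerator and denominator: v_19(4/3) = 0. Step 2 — apply |x|_p = p^{-v_p(x)} = 19^{0} = 1.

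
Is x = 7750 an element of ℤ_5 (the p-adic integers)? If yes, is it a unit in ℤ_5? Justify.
x ∈ ℤ_5 but not a unit; v_5(x) = 3 > 0

ℤ_5 = {x ∈ ℚ_5 : v_5(x) ≥ 0} and ℤ_5^× = {x ∈ ℤ_5 : v_5(x) = 0}. Here v_5(7750) = v_5(num) − v_5(den) = 3; compare against these criteria.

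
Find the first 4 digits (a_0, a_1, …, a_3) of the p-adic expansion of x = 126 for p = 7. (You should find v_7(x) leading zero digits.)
(a_0, …, a_3) = (0, 4, 2, 0)

v_7(126) = 1, so a_0 = ... = a_0 = 0. Factor out: x = 7^1 · u with u = 18 a unit in ℤ_7. Expand u iteratively via a_{v+i} = u_i mod 7, u_{i+1} = (u_i − a_{v+i})/7:
  u_0 = 18;  a_1 = 4;  u_1 = (u_0 − 4)/7 = 2
  u_1 = 2;  a_2 = 2;  u_2 = (u_1 − 2)/7 = 0
  u_2 = 0;  a_3 = 0;  u_3 = (u_2 − 0)/7 = 0
Digits: (0, 4, 2, 0).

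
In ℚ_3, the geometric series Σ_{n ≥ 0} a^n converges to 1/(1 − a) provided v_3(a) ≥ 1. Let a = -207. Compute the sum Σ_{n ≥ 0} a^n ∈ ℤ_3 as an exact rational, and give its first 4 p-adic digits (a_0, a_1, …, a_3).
Σ a^n = 1/(1 − a) = 1/208;  first 4 digits = (1, 0, 1, 1)

v_3(a) = 2 ≥ 1, so the series converges in ℤ_3 to 1/(1 − a) = 1/(1 − (-207)) = 1/208. Expand this rational in ℤ_3: compute digits iteratively via d_i = x_i mod 3, x_{i+1} = (x_i − d_i)/3. The first 4 digits are (1, 0, 1, 1).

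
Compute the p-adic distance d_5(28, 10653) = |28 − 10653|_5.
d_5(28, 10653) = 1/625

Step 1 — x − y = 28 − 10653 = -10625. Step 2 — v_5(-10625) = 4 (factor: -10625 = −(5^4 · 17); the sign does not affect v_p). Step 3 — |x − y|_5 = 5^{-4} = 1/625.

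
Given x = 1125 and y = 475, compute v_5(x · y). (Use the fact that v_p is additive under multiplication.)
v_5(534375) = 5

v_p(x) = 3 (factor: 1125 = 5^3 · 9); v_p(y) = 2 (factor: 475 = 5^2 · 19). Additivity: v_p(xy) = v_p(x) + v_p(y) = 3 + 2 = 5. (Direct check: xy = 534375 = 5^5 · (171).)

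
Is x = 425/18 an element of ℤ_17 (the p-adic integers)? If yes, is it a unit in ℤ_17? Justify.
x ∈ ℤ_17 but not a unit; v_17(x) = 1 > 0

ℤ_17 = {x ∈ ℚ_17 : v_17(x) ≥ 0} and ℤ_17^× = {x ∈ ℤ_17 : v_17(x) = 0}. Here v_17(425/18) = v_17(num) − v_17(den) = 1; compare against these criteria.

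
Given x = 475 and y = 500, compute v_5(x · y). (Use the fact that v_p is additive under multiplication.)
v_5(237500) = 5

v_p(x) = 2 (factor: 475 = 5^2 · 19); v_p(y) = 3 (factor: 500 = 5^3 · 4). Additivity: v_p(xy) = v_p(x) + v_p(y) = 2 + 3 = 5. (Direct check: xy = 237500 = 5^5 · (76).)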